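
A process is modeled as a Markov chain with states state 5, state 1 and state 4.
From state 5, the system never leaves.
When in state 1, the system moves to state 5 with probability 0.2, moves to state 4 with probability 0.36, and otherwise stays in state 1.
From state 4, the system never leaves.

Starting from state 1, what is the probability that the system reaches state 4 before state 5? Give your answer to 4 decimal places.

Let h(s) be the probability of absorption at state 4 starting from transient state s. Then h(state 4) = 1 and h(state 5) = 0. By first-step analysis:
h(state 1) = 0.2·0 + 0.44·h(state 1) + 0.36·1
Solving: h(state 1) = 0.6429.
Starting from state 1, the probability is 0.6429.

0.6429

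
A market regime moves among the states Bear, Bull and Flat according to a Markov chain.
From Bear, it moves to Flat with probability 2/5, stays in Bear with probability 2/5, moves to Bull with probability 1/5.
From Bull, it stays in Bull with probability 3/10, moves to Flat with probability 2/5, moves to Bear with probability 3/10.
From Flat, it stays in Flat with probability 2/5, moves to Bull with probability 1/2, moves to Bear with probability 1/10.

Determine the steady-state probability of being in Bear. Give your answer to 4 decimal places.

0.2444

Let the stationary distribution be π with π = πP and π_1 + π_2 + π_3 = 1.
π_1 = 0.4·π_1 + 0.3·π_2 + 0.1·π_3
π_2 = 0.2·π_1 + 0.3·π_2 + 0.5·π_3
Solving with the normalization constraint gives π = (0.2444, 0.3556, 0.4000).
So the stationary probability of Bear is 0.2444.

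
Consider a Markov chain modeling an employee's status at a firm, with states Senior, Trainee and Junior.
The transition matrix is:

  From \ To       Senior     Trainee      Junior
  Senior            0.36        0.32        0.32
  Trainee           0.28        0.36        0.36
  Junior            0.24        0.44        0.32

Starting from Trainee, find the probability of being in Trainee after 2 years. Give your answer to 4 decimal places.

Sum over the intermediate state after 1 year:
P = P(Trainee→Senior)·P(Senior→Trainee) + P(Trainee→Trainee)·P(Trainee→Trainee) + P(Trainee→Junior)·P(Junior→Trainee)
  = 0.28×0.32 + 0.36×0.36 + 0.36×0.44
  = 0.0896 + 0.1296 + 0.1584 = 0.3776

0.3776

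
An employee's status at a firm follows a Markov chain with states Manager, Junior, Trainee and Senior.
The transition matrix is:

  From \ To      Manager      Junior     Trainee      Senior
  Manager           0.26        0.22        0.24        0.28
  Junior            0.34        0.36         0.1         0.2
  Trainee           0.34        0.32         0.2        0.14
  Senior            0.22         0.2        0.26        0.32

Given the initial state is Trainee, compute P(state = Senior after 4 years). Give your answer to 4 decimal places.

0.2400

Propagate the distribution vector 4 years from Trainee.
After 0 years: (0.0000, 0.0000, 1.0000, 0.0000)
After 1 year: (0.3400, 0.3200, 0.2000, 0.1400)
After 2 years: (0.2960, 0.2820, 0.1900, 0.2320)
After 3 years: (0.2885, 0.2738, 0.1976, 0.2401)
After 4 years: (0.2881, 0.2733, 0.1986, 0.2400)
P(in Senior after 4 years) = 0.2400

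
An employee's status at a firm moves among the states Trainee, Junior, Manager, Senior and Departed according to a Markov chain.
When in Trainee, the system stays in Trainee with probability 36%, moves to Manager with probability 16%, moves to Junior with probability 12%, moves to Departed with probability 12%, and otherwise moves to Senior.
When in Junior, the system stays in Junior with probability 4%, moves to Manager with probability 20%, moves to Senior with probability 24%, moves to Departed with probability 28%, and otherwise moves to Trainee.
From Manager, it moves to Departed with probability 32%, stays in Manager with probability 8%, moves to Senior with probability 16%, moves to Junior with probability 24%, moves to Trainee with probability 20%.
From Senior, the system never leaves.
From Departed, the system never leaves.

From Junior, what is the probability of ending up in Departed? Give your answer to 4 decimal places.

Let h(s) be the probability of absorption at Departed starting from transient state s. Then h(Departed) = 1 and h(Senior) = 0. By first-step analysis:
h(Trainee) = 0.36·h(Trainee) + 0.12·h(Junior) + 0.16·h(Manager) + 0.24·0 + 0.12·1
h(Junior) = 0.24·h(Trainee) + 0.04·h(Junior) + 0.2·h(Manager) + 0.24·0 + 0.28·1
h(Manager) = 0.2·h(Trainee) + 0.24·h(Junior) + 0.08·h(Manager) + 0.16·0 + 0.32·1
Solving: h(Trainee) = 0.4289, h(Junior) = 0.5190, h(Manager) = 0.5765.
Starting from Junior, the probability is 0.5190.

0.5190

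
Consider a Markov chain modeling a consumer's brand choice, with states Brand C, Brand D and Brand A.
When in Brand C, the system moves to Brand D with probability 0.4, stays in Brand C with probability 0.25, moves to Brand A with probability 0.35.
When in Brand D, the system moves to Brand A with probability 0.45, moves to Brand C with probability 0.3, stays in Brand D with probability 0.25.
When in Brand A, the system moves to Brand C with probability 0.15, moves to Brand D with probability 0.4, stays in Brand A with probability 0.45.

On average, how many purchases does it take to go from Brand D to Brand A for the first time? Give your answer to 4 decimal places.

2.3729

Let t(s) be the expected number of purchases to first reach Brand A from state s, with t(Brand A) = 0. Conditioning on the first purchase:
t(Brand C) = 1 + 0.25·t(Brand C) + 0.4·t(Brand D)
t(Brand D) = 1 + 0.3·t(Brand C) + 0.25·t(Brand D)
Solving: t(Brand C) = 2.5989, t(Brand D) = 2.3729.
Expected purchases from Brand D to Brand A: 2.3729.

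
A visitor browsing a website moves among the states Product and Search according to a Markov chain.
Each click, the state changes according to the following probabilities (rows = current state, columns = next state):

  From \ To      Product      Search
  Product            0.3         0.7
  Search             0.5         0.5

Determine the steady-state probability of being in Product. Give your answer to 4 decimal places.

Let the stationary distribution be π with π = πP and π_1 + π_2 = 1.
π_1 = 0.3·π_1 + 0.5·π_2
Solving with the normalization constraint gives π = (0.4167, 0.5833).
So the stationary probability of Product is 0.4167.

0.4167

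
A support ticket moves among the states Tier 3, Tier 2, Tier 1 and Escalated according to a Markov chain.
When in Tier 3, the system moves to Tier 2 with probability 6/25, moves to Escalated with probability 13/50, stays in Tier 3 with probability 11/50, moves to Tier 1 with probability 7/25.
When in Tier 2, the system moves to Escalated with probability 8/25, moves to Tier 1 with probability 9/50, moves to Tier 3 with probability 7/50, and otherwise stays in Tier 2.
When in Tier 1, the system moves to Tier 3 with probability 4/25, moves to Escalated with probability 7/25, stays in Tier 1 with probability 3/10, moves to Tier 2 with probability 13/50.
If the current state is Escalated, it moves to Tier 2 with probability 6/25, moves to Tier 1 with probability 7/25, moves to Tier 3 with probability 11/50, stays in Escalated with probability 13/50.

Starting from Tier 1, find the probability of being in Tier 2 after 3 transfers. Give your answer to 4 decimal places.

0.2785

Propagate the distribution vector 3 transfers from Tier 1.
After 0 transfers: (0.0000, 0.0000, 1.0000, 0.0000)
After 1 transfer: (0.1600, 0.2600, 0.3000, 0.2800)
After 2 transfers: (0.1812, 0.2772, 0.2600, 0.2816)
After 3 transfers: (0.1822, 0.2785, 0.2575, 0.2818)
P(in Tier 2 after 3 transfers) = 0.2785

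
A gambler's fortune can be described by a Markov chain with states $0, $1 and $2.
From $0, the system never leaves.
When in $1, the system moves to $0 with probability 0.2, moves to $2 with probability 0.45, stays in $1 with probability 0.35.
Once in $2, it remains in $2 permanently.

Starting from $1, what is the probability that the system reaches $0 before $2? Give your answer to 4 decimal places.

0.3077

Let h(s) be the probability of absorption at $0 starting from transient state s. Then h($0) = 1 and h($2) = 0. By first-step analysis:
h($1) = 0.2·1 + 0.35·h($1) + 0.45·0
Solving: h($1) = 0.3077.
Starting from $1, the probability is 0.3077.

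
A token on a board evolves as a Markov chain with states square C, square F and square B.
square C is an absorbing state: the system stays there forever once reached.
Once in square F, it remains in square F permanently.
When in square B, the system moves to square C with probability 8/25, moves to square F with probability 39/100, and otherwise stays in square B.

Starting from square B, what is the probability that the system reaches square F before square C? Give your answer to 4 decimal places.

0.5493

Let h(s) be the probability of absorption at square F starting from transient state s. Then h(square F) = 1 and h(square C) = 0. By first-step analysis:
h(square B) = 0.32·0 + 0.39·1 + 0.29·h(square B)
Solving: h(square B) = 0.5493.
Starting from square B, the probability is 0.5493.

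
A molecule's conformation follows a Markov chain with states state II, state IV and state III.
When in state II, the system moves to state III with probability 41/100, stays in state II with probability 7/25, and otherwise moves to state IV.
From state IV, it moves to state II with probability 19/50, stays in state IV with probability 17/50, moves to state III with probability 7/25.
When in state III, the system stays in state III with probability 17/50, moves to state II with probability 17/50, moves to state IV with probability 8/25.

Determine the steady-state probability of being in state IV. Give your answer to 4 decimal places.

Let the stationary distribution be π with π = πP and π_1 + π_2 + π_3 = 1.
π_1 = 0.28·π_1 + 0.38·π_2 + 0.34·π_3
π_2 = 0.31·π_1 + 0.34·π_2 + 0.32·π_3
Solving with the normalization constraint gives π = (0.3329, 0.3231, 0.3439).
So the stationary probability of state IV is 0.3231.

0.3231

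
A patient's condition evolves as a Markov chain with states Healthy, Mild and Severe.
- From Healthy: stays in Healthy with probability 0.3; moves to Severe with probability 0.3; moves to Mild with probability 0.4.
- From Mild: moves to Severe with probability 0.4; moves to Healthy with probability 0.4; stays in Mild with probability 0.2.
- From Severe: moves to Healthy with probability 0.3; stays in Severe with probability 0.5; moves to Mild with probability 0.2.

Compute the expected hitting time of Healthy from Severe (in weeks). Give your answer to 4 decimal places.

Let t(s) be the expected number of weeks to first reach Healthy from state s, with t(Healthy) = 0. Conditioning on the first week:
t(Mild) = 1 + 0.2·t(Mild) + 0.4·t(Severe)
t(Severe) = 1 + 0.2·t(Mild) + 0.5·t(Severe)
Solving: t(Mild) = 2.8125, t(Severe) = 3.1250.
Expected weeks from Severe to Healthy: 3.1250.

3.1250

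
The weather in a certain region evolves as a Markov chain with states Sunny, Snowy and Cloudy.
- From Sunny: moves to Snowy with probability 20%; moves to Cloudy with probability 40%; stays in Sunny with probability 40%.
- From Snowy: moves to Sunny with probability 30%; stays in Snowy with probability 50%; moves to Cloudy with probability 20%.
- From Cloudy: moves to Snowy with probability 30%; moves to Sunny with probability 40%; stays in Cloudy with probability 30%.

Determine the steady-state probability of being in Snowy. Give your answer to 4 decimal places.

Let the stationary distribution be π with π = πP and π_1 + π_2 + π_3 = 1.
π_1 = 0.4·π_1 + 0.3·π_2 + 0.4·π_3
π_2 = 0.2·π_1 + 0.5·π_2 + 0.3·π_3
Solving with the normalization constraint gives π = (0.3671, 0.3291, 0.3038).
So the stationary probability of Snowy is 0.3291.

0.3291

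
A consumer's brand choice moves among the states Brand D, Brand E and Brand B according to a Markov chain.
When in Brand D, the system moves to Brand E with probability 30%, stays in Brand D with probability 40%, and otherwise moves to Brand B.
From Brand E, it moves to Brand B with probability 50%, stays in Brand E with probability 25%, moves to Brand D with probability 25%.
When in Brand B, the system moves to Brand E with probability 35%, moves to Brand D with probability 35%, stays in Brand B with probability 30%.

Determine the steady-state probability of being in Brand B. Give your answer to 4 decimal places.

0.3606

Let the stationary distribution be π with π = πP and π_1 + π_2 + π_3 = 1.
π_1 = 0.4·π_1 + 0.25·π_2 + 0.35·π_3
π_2 = 0.3·π_1 + 0.25·π_2 + 0.35·π_3
Solving with the normalization constraint gives π = (0.3365, 0.3029, 0.3606).
So the stationary probability of Brand B is 0.3606.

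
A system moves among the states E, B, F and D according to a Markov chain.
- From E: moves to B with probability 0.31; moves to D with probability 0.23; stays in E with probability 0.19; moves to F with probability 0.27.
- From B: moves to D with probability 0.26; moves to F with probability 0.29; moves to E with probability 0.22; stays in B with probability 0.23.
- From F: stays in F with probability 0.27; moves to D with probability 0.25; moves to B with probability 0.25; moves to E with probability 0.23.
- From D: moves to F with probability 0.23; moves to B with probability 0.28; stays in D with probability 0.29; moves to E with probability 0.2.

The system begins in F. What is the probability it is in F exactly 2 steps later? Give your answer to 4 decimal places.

Propagate the distribution vector 2 steps from F.
After 0 steps: (0.0000, 0.0000, 1.0000, 0.0000)
After 1 step: (0.2300, 0.2500, 0.2700, 0.2500)
After 2 steps: (0.2108, 0.2663, 0.2650, 0.2579)
P(in F after 2 steps) = 0.2650

0.2650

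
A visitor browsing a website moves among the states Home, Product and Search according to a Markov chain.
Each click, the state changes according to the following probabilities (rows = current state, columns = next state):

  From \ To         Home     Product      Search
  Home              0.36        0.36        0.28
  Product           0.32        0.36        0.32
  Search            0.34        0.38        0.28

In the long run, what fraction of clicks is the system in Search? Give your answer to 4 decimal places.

Let the stationary distribution be π with π = πP and π_1 + π_2 + π_3 = 1.
π_1 = 0.36·π_1 + 0.32·π_2 + 0.34·π_3
π_2 = 0.36·π_1 + 0.36·π_2 + 0.38·π_3
Solving with the normalization constraint gives π = (0.3395, 0.3659, 0.2946).
So the stationary probability of Search is 0.2946.

0.2946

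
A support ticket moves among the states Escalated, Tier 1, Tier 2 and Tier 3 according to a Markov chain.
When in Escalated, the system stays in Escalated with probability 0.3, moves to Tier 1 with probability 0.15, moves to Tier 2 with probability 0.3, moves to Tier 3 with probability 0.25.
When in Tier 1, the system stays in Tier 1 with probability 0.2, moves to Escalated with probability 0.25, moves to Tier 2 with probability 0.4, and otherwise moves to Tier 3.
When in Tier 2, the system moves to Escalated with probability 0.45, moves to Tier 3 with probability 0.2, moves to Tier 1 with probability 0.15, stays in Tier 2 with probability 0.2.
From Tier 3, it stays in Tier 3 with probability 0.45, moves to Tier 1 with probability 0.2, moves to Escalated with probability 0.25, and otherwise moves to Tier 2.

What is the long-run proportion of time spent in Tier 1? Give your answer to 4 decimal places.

0.1724

Let the stationary distribution be π with π = πP and π_1 + π_2 + π_3 + π_4 = 1.
π_1 = 0.3·π_1 + 0.25·π_2 + 0.45·π_3 + 0.25·π_4
π_2 = 0.15·π_1 + 0.2·π_2 + 0.15·π_3 + 0.2·π_4
π_3 = 0.3·π_1 + 0.4·π_2 + 0.2·π_3 + 0.1·π_4
Solving with the normalization constraint gives π = (0.3133, 0.1724, 0.2382, 0.2761).
So the stationary probability of Tier 1 is 0.1724.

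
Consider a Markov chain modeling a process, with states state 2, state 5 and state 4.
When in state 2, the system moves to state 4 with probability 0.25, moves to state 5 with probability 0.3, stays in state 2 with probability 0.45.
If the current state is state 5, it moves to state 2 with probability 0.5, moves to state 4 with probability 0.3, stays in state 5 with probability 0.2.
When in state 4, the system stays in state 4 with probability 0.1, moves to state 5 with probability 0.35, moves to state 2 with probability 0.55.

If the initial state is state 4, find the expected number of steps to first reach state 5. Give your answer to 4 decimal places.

Let t(s) be the expected number of steps to first reach state 5 from state s, with t(state 5) = 0. Conditioning on the first step:
t(state 2) = 1 + 0.45·t(state 2) + 0.25·t(state 4)
t(state 4) = 1 + 0.55·t(state 2) + 0.1·t(state 4)
Solving: t(state 2) = 3.2168, t(state 4) = 3.0769.
Expected steps from state 4 to state 5: 3.0769.

3.0769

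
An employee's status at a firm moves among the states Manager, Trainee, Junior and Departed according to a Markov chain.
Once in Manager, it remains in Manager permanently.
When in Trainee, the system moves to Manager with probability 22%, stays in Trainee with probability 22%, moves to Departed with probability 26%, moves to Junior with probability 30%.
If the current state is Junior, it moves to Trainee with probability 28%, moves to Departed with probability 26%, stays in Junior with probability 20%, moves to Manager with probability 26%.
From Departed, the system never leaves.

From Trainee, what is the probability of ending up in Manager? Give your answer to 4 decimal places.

Let h(s) be the probability of absorption at Manager starting from transient state s. Then h(Manager) = 1 and h(Departed) = 0. By first-step analysis:
h(Trainee) = 0.22·1 + 0.22·h(Trainee) + 0.3·h(Junior) + 0.26·0
h(Junior) = 0.26·1 + 0.28·h(Trainee) + 0.2·h(Junior) + 0.26·0
Solving: h(Trainee) = 0.4704, h(Junior) = 0.4896.
Starting from Trainee, the probability is 0.4704.

0.4704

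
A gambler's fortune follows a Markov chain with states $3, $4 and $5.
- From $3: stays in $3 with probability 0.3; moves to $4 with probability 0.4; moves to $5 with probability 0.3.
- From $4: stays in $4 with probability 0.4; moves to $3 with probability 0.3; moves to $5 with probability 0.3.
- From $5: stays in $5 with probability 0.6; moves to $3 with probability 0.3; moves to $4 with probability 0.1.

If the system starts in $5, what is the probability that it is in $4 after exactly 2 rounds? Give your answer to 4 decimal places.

0.2200

Sum over the intermediate state after 1 round:
P = P($5→$3)·P($3→$4) + P($5→$4)·P($4→$4) + P($5→$5)·P($5→$4)
  = 0.3×0.4 + 0.1×0.4 + 0.6×0.1
  = 0.1200 + 0.0400 + 0.0600 = 0.2200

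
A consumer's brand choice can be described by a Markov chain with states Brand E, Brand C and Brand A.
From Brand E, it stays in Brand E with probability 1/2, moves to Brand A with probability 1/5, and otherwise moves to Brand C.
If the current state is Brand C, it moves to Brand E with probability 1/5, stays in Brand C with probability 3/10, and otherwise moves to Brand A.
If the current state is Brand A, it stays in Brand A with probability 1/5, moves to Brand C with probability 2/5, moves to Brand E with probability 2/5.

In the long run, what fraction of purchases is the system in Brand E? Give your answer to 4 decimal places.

Let the stationary distribution be π with π = πP and π_1 + π_2 + π_3 = 1.
π_1 = 0.5·π_1 + 0.2·π_2 + 0.4·π_3
π_2 = 0.3·π_1 + 0.3·π_2 + 0.4·π_3
Solving with the normalization constraint gives π = (0.3711, 0.3299, 0.2990).
So the stationary probability of Brand E is 0.3711.

0.3711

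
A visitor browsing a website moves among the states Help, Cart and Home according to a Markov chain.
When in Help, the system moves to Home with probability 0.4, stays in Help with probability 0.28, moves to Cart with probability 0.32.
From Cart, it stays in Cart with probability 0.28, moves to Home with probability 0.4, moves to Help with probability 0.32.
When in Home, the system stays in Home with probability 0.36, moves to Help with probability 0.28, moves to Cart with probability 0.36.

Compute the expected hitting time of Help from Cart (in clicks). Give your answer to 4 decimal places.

3.2828

Let t(s) be the expected number of clicks to first reach Help from state s, with t(Help) = 0. Conditioning on the first click:
t(Cart) = 1 + 0.28·t(Cart) + 0.4·t(Home)
t(Home) = 1 + 0.36·t(Cart) + 0.36·t(Home)
Solving: t(Cart) = 3.2828, t(Home) = 3.4091.
Expected clicks from Cart to Help: 3.2828.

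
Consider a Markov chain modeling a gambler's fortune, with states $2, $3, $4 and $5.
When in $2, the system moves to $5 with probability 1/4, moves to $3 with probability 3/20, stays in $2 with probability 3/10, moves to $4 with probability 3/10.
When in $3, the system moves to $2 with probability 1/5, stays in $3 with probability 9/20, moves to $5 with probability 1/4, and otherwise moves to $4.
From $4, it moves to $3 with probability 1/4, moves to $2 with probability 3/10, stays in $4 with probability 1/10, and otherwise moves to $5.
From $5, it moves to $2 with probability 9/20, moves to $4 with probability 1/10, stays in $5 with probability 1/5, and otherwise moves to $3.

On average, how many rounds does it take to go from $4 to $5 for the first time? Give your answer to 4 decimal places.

Let t(s) be the expected number of rounds to first reach $5 from state s, with t($5) = 0. Conditioning on the first round:
t($2) = 1 + 0.3·t($2) + 0.15·t($3) + 0.3·t($4)
t($3) = 1 + 0.2·t($2) + 0.45·t($3) + 0.1·t($4)
t($4) = 1 + 0.3·t($2) + 0.25·t($3) + 0.1·t($4)
Solving: t($2) = 3.6910, t($3) = 3.7768, t($4) = 3.3906.
Expected rounds from $4 to $5: 3.3906.

3.3906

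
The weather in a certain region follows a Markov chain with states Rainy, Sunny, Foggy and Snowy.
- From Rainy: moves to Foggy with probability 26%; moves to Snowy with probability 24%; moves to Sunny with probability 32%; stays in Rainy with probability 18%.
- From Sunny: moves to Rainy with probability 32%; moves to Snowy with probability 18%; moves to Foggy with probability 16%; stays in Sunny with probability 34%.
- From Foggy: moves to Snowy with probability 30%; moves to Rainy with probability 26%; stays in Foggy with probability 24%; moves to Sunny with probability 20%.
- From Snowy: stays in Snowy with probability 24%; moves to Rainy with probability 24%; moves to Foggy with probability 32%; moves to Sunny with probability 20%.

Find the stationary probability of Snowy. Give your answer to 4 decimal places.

0.2385

Let the stationary distribution be π with π = πP and π_1 + π_2 + π_3 + π_4 = 1.
π_1 = 0.18·π_1 + 0.32·π_2 + 0.26·π_3 + 0.24·π_4
π_2 = 0.32·π_1 + 0.34·π_2 + 0.2·π_3 + 0.2·π_4
π_3 = 0.26·π_1 + 0.16·π_2 + 0.24·π_3 + 0.32·π_4
Solving with the normalization constraint gives π = (0.2512, 0.2676, 0.2427, 0.2385).
So the stationary probability of Snowy is 0.2385.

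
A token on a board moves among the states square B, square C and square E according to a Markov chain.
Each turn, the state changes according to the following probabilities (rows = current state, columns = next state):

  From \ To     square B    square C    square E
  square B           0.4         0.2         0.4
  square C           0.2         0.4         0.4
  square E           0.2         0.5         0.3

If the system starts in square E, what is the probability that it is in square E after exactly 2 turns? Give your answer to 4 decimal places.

0.3700

Sum over the intermediate state after 1 turn:
P = P(square E→square B)·P(square B→square E) + P(square E→square C)·P(square C→square E) + P(square E→square E)·P(square E→square E)
  = 0.2×0.4 + 0.5×0.4 + 0.3×0.3
  = 0.0800 + 0.2000 + 0.0900 = 0.3700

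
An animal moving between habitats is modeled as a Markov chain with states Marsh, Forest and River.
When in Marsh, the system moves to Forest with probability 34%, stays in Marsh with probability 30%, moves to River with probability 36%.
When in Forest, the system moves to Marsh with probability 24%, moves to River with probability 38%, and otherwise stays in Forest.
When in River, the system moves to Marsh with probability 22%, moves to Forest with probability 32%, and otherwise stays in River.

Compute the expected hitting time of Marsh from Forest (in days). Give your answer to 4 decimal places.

4.3152

Let t(s) be the expected number of days to first reach Marsh from state s, with t(Marsh) = 0. Conditioning on the first day:
t(Forest) = 1 + 0.38·t(Forest) + 0.38·t(River)
t(River) = 1 + 0.32·t(Forest) + 0.46·t(River)
Solving: t(Forest) = 4.3152, t(River) = 4.4090.
Expected days from Forest to Marsh: 4.3152.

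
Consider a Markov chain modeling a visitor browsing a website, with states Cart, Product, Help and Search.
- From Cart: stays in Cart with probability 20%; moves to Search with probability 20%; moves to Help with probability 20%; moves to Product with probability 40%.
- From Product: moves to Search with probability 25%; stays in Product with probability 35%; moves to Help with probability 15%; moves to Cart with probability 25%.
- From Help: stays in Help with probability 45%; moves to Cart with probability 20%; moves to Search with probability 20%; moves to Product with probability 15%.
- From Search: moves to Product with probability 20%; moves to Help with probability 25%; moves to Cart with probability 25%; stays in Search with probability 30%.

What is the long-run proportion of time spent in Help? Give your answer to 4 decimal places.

0.2643

Let the stationary distribution be π with π = πP and π_1 + π_2 + π_3 + π_4 = 1.
π_1 = 0.2·π_1 + 0.25·π_2 + 0.2·π_3 + 0.25·π_4
π_2 = 0.4·π_1 + 0.35·π_2 + 0.15·π_3 + 0.2·π_4
π_3 = 0.2·π_1 + 0.15·π_2 + 0.45·π_3 + 0.25·π_4
Solving with the normalization constraint gives π = (0.2255, 0.2728, 0.2643, 0.2374).
So the stationary probability of Help is 0.2643.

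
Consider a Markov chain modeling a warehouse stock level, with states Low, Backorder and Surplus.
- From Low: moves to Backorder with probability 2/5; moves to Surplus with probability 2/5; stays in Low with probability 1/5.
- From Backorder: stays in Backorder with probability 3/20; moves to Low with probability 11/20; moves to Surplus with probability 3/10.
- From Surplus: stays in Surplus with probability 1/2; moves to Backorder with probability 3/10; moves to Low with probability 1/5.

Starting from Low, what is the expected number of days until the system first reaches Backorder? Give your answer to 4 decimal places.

2.8125

Let t(s) be the expected number of days to first reach Backorder from state s, with t(Backorder) = 0. Conditioning on the first day:
t(Low) = 1 + 0.2·t(Low) + 0.4·t(Surplus)
t(Surplus) = 1 + 0.2·t(Low) + 0.5·t(Surplus)
Solving: t(Low) = 2.8125, t(Surplus) = 3.1250.
Expected days from Low to Backorder: 2.8125.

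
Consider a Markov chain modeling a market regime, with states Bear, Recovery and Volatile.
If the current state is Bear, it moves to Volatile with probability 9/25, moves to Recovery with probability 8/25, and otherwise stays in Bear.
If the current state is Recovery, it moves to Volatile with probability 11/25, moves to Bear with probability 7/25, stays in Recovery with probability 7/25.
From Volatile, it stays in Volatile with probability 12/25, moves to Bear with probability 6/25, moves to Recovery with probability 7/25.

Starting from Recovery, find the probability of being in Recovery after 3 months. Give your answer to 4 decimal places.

Propagate the distribution vector 3 months from Recovery.
After 0 months: (0.0000, 1.0000, 0.0000)
After 1 month: (0.2800, 0.2800, 0.4400)
After 2 months: (0.2736, 0.2912, 0.4352)
After 3 months: (0.2735, 0.2909, 0.4355)
P(in Recovery after 3 months) = 0.2909

0.2909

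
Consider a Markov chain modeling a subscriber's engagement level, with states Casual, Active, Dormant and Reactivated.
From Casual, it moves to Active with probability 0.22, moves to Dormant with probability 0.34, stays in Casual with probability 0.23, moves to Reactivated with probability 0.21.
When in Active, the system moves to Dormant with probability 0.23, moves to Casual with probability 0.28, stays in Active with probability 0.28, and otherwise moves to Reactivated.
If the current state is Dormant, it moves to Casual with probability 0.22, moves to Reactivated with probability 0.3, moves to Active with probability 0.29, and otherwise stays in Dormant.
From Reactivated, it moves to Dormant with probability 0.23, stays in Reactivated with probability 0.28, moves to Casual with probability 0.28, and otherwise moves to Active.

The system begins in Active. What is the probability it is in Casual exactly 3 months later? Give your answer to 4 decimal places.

Propagate the distribution vector 3 months from Active.
After 0 months: (0.0000, 1.0000, 0.0000, 0.0000)
After 1 month: (0.2800, 0.2800, 0.2300, 0.2100)
After 2 months: (0.2522, 0.2508, 0.2516, 0.2454)
After 3 months: (0.2523, 0.2502, 0.2477, 0.2498)
P(in Casual after 3 months) = 0.2523

0.2523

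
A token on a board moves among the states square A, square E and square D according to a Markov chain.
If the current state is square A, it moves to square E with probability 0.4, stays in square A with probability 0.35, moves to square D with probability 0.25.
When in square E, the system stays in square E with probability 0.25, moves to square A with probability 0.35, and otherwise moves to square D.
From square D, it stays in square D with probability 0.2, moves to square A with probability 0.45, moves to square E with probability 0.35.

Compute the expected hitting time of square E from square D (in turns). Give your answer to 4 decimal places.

Let t(s) be the expected number of turns to first reach square E from state s, with t(square E) = 0. Conditioning on the first turn:
t(square A) = 1 + 0.35·t(square A) + 0.25·t(square D)
t(square D) = 1 + 0.45·t(square A) + 0.2·t(square D)
Solving: t(square A) = 2.5767, t(square D) = 2.6994.
Expected turns from square D to square E: 2.6994.

2.6994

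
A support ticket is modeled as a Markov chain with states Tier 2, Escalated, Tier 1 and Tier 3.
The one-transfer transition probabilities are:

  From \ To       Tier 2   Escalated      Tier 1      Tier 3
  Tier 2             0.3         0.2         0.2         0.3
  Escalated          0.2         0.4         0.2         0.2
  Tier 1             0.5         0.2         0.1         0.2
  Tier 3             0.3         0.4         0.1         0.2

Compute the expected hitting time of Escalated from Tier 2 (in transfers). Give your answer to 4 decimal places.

Let t(s) be the expected number of transfers to first reach Escalated from state s, with t(Escalated) = 0. Conditioning on the first transfer:
t(Tier 2) = 1 + 0.3·t(Tier 2) + 0.2·t(Tier 1) + 0.3·t(Tier 3)
t(Tier 1) = 1 + 0.5·t(Tier 2) + 0.1·t(Tier 1) + 0.2·t(Tier 3)
t(Tier 3) = 1 + 0.3·t(Tier 2) + 0.1·t(Tier 1) + 0.2·t(Tier 3)
Solving: t(Tier 2) = 3.9735, t(Tier 1) = 4.0397, t(Tier 3) = 3.2450.
Expected transfers from Tier 2 to Escalated: 3.9735.

3.9735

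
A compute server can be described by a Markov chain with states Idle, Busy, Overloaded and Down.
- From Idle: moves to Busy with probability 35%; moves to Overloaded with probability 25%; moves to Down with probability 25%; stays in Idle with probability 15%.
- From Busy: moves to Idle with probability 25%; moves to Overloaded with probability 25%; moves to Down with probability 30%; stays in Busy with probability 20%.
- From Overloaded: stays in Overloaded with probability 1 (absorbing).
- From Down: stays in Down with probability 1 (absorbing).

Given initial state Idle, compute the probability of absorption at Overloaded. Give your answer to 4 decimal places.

0.4852

Let h(s) be the probability of absorption at Overloaded starting from transient state s. Then h(Overloaded) = 1 and h(Down) = 0. By first-step analysis:
h(Idle) = 0.15·h(Idle) + 0.35·h(Busy) + 0.25·1 + 0.25·0
h(Busy) = 0.25·h(Idle) + 0.2·h(Busy) + 0.25·1 + 0.3·0
Solving: h(Idle) = 0.4852, h(Busy) = 0.4641.
Starting from Idle, the probability is 0.4852.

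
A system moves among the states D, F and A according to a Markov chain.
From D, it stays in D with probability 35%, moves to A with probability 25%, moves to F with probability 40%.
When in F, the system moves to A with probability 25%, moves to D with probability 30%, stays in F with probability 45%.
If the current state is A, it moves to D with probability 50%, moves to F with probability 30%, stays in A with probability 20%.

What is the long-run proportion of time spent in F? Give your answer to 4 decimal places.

0.3960

Let the stationary distribution be π with π = πP and π_1 + π_2 + π_3 = 1.
π_1 = 0.35·π_1 + 0.3·π_2 + 0.5·π_3
π_2 = 0.4·π_1 + 0.45·π_2 + 0.3·π_3
Solving with the normalization constraint gives π = (0.3659, 0.3960, 0.2381).
So the stationary probability of F is 0.3960.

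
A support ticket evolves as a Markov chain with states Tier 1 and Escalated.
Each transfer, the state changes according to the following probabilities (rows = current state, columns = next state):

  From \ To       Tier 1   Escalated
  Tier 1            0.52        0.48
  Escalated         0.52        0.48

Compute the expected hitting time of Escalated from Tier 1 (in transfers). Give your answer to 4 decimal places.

2.0833

Let t(s) be the expected number of transfers to first reach Escalated from state s, with t(Escalated) = 0. Conditioning on the first transfer:
t(Tier 1) = 1 + 0.52·t(Tier 1)
Solving: t(Tier 1) = 2.0833.
Expected transfers from Tier 1 to Escalated: 2.0833.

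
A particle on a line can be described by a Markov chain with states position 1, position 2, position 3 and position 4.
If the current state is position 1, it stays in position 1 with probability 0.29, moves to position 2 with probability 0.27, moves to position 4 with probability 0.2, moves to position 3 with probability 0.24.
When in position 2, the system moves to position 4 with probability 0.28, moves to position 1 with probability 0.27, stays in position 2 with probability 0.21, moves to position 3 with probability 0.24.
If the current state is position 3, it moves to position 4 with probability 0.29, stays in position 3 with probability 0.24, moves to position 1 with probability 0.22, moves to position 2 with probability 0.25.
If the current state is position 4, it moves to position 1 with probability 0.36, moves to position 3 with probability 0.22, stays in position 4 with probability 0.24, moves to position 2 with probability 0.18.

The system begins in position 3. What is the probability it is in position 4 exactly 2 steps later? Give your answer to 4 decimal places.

Propagate the distribution vector 2 steps from position 3.
After 0 steps: (0.0000, 0.0000, 1.0000, 0.0000)
After 1 step: (0.2200, 0.2500, 0.2400, 0.2900)
After 2 steps: (0.2885, 0.2241, 0.2342, 0.2532)
P(in position 4 after 2 steps) = 0.2532

0.2532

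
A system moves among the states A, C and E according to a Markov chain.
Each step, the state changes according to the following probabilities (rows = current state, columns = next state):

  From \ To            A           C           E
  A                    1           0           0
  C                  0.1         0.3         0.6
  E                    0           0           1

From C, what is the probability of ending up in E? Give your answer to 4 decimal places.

0.8571

Let h(s) be the probability of absorption at E starting from transient state s. Then h(E) = 1 and h(A) = 0. By first-step analysis:
h(C) = 0.1·0 + 0.3·h(C) + 0.6·1
Solving: h(C) = 0.8571.
Starting from C, the probability is 0.8571.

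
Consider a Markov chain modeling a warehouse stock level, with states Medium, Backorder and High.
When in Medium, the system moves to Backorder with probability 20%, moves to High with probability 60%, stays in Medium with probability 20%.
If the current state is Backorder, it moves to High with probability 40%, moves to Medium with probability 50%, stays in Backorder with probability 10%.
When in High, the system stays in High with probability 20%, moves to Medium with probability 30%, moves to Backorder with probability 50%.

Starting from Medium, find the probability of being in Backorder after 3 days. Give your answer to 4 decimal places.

Propagate the distribution vector 3 days from Medium.
After 0 days: (1.0000, 0.0000, 0.0000)
After 1 day: (0.2000, 0.2000, 0.6000)
After 2 days: (0.3200, 0.3600, 0.3200)
After 3 days: (0.3400, 0.2600, 0.4000)
P(in Backorder after 3 days) = 0.2600

0.2600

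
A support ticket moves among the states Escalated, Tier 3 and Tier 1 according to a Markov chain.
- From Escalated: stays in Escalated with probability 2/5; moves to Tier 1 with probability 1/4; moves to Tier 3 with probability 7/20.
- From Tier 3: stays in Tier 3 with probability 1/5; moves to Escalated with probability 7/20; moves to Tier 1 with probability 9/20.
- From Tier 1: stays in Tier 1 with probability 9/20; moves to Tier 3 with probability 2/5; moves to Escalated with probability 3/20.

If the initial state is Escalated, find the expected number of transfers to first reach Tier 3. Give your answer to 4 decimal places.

Let t(s) be the expected number of transfers to first reach Tier 3 from state s, with t(Tier 3) = 0. Conditioning on the first transfer:
t(Escalated) = 1 + 0.4·t(Escalated) + 0.25·t(Tier 1)
t(Tier 1) = 1 + 0.15·t(Escalated) + 0.45·t(Tier 1)
Solving: t(Escalated) = 2.7350, t(Tier 1) = 2.5641.
Expected transfers from Escalated to Tier 3: 2.7350.

2.7350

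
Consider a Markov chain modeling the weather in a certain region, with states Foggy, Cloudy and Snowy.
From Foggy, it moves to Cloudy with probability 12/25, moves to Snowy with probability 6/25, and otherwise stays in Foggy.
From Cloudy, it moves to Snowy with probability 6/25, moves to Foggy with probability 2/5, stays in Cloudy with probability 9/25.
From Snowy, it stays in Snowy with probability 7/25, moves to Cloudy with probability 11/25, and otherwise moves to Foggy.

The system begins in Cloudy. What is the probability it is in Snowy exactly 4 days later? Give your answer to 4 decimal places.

0.2500

Propagate the distribution vector 4 days from Cloudy.
After 0 days: (0.0000, 1.0000, 0.0000)
After 1 day: (0.4000, 0.3600, 0.2400)
After 2 days: (0.3232, 0.4272, 0.2496)
After 3 days: (0.3313, 0.4188, 0.2500)
After 4 days: (0.3303, 0.4198, 0.2500)
P(in Snowy after 4 days) = 0.2500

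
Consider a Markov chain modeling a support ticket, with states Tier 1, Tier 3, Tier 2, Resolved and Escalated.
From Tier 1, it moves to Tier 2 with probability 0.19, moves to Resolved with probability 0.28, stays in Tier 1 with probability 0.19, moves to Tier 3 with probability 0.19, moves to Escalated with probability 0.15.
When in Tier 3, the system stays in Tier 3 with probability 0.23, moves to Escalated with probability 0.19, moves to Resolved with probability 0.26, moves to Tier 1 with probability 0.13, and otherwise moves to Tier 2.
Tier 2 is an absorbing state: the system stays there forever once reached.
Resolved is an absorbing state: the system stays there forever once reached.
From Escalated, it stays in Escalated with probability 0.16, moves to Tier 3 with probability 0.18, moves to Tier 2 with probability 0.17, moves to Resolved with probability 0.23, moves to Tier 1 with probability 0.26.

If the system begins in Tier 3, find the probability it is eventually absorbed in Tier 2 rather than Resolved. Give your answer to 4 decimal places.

Let h(s) be the probability of absorption at Tier 2 starting from transient state s. Then h(Tier 2) = 1 and h(Resolved) = 0. By first-step analysis:
h(Tier 1) = 0.19·h(Tier 1) + 0.19·h(Tier 3) + 0.19·1 + 0.28·0 + 0.15·h(Escalated)
h(Tier 3) = 0.13·h(Tier 1) + 0.23·h(Tier 3) + 0.19·1 + 0.26·0 + 0.19·h(Escalated)
h(Escalated) = 0.26·h(Tier 1) + 0.18·h(Tier 3) + 0.17·1 + 0.23·0 + 0.16·h(Escalated)
Solving: h(Tier 1) = 0.4107, h(Tier 3) = 0.4196, h(Escalated) = 0.4194.
Starting from Tier 3, the probability is 0.4196.

0.4196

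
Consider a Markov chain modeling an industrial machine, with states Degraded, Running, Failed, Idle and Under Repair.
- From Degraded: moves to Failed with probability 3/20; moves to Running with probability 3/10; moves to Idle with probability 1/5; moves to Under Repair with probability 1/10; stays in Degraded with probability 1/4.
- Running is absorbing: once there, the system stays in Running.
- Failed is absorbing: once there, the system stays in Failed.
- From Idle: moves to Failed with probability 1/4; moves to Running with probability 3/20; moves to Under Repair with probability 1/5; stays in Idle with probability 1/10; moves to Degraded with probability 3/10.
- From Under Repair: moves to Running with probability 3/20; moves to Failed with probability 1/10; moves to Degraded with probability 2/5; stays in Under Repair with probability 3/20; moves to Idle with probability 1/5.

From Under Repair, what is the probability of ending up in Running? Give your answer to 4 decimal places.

0.5814

Let h(s) be the probability of absorption at Running starting from transient state s. Then h(Running) = 1 and h(Failed) = 0. By first-step analysis:
h(Degraded) = 0.25·h(Degraded) + 0.3·1 + 0.15·0 + 0.2·h(Idle) + 0.1·h(Under Repair)
h(Idle) = 0.3·h(Degraded) + 0.15·1 + 0.25·0 + 0.1·h(Idle) + 0.2·h(Under Repair)
h(Under Repair) = 0.4·h(Degraded) + 0.15·1 + 0.1·0 + 0.2·h(Idle) + 0.15·h(Under Repair)
Solving: h(Degraded) = 0.6107, h(Idle) = 0.4994, h(Under Repair) = 0.5814.
Starting from Under Repair, the probability is 0.5814.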